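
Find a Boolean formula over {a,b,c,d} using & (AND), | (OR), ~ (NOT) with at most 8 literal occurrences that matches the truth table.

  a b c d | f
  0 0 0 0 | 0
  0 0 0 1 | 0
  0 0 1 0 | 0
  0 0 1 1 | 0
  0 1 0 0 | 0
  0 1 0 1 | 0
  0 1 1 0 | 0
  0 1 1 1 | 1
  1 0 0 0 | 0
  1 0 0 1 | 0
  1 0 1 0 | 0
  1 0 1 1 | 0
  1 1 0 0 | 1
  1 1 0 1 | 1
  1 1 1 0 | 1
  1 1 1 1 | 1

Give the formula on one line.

  ~b = 1111000011110000
  (~b | a) = 1111000011111111
  (c | ~b) = 1111001111110011
  ((~b | a) | (c | ~b)) = 1111001111111111
  (b & ((~b | a) | (c | ~b))) = 0000001100001111
  (b & d) = 0000010100000101
  ((b & d) | a) = 0000010111111111
  ((b & ((~b | a) | (c | ~b))) & ((b & d) | a)) = 0000000100001111

((b & ((~b | a) | (c | ~b))) & ((b & d) | a))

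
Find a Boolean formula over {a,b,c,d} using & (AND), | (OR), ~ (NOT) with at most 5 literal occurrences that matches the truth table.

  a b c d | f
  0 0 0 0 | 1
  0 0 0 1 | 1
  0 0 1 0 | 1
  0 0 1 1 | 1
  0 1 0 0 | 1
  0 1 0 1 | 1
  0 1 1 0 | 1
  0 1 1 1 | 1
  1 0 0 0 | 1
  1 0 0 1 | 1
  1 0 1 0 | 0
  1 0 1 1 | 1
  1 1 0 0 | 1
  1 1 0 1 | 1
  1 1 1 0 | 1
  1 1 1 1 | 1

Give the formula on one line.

  ~a = 1111111100000000
  (~a | b) = 1111111100001111
  ~c = 1100110011001100
  (b | ~c) = 1100111111001111
  ((b | ~c) | d) = 1101111111011111
  ((~a | b) | ((b | ~c) | d)) = 1111111111011111

((~a | b) | ((b | ~c) | d))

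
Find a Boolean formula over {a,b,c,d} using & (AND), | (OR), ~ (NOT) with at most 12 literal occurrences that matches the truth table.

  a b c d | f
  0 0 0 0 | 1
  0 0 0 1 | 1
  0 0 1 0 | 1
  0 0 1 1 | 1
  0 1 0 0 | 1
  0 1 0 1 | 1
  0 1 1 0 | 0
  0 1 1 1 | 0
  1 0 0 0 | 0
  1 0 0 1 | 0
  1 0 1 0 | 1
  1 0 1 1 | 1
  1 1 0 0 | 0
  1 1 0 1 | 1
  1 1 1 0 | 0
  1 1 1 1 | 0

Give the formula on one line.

((((d | ~b) & (~c | ~b)) & (b | (c & ~b))) | (~a & ~c))

  ~b = 1111000011110000
  (d | ~b) = 1111010111110101
  ~c = 1100110011001100
  (~c | ~b) = 1111110011111100
  ((d | ~b) & (~c | ~b)) = 1111010011110100
  (c & ~b) = 0011000000110000
  (b | (c & ~b)) = 0011111100111111
  (((d | ~b) & (~c | ~b)) & (b | (c & ~b))) = 0011010000110100
  ~a = 1111111100000000
  (~a & ~c) = 1100110000000000
  ((((d | ~b) & (~c | ~b)) & (b | (c & ~b))) | (~a & ~c)) = 1111110000110100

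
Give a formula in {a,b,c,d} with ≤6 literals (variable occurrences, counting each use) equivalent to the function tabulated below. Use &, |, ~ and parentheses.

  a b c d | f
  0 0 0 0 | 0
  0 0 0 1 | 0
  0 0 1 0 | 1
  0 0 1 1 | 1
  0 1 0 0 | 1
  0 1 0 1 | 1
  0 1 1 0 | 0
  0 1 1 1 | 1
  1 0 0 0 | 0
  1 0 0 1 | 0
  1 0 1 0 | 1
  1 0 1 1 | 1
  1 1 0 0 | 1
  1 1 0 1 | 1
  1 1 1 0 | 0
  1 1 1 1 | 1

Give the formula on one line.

(((~c | ~b) | d) & (c | b))

  ~c = 1100110011001100
  ~b = 1111000011110000
  (~c | ~b) = 1111110011111100
  ((~c | ~b) | d) = 1111110111111101
  (c | b) = 0011111100111111
  (((~c | ~b) | d) & (c | b)) = 0011110100111101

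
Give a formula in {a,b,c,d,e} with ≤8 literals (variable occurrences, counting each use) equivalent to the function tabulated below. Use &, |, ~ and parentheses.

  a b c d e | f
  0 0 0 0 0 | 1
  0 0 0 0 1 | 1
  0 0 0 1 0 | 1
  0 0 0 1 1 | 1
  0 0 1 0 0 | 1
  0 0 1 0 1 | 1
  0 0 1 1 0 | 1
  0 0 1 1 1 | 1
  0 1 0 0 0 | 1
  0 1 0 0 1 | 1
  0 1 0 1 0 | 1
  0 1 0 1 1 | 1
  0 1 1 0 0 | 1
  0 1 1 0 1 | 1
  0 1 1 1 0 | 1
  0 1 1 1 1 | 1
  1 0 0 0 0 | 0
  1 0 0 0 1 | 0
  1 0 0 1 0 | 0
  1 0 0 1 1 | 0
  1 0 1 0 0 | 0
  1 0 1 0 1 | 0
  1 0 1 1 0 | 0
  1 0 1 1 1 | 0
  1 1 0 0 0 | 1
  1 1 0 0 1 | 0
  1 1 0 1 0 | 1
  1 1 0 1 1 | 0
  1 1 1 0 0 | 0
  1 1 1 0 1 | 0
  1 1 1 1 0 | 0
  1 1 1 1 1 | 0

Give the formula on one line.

  ~a = 11111111111111110000000000000000
  ~e = 10101010101010101010101010101010
  (b & ~e) = 00000000101010100000000010101010
  ~b = 11111111000000001111111100000000
  ~c = 11110000111100001111000011110000
  (~e & ~c) = 10100000101000001010000010100000
  (~b | (~e & ~c)) = 11111111101000001111111110100000
  ((b & ~e) & (~b | (~e & ~c))) = 00000000101000000000000010100000
  (~a | ((b & ~e) & (~b | (~e & ~c)))) = 11111111111111110000000010100000

(~a | ((b & ~e) & (~b | (~e & ~c))))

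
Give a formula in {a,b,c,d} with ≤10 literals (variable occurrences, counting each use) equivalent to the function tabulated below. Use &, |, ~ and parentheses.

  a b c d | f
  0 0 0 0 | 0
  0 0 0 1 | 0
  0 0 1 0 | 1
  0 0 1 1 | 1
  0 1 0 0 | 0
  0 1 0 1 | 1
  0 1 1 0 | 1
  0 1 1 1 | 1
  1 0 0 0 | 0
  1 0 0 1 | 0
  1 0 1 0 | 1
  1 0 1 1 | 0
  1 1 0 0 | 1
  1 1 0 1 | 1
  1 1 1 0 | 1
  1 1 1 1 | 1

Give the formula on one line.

((c & ~d) | (((a | d) & b) | (~a & c)))

  ~d = 1010101010101010
  (c & ~d) = 0010001000100010
  (a | d) = 0101010111111111
  ((a | d) & b) = 0000010100001111
  ~a = 1111111100000000
  (~a & c) = 0011001100000000
  (((a | d) & b) | (~a & c)) = 0011011100001111
  ((c & ~d) | (((a | d) & b) | (~a & c))) = 0011011100101111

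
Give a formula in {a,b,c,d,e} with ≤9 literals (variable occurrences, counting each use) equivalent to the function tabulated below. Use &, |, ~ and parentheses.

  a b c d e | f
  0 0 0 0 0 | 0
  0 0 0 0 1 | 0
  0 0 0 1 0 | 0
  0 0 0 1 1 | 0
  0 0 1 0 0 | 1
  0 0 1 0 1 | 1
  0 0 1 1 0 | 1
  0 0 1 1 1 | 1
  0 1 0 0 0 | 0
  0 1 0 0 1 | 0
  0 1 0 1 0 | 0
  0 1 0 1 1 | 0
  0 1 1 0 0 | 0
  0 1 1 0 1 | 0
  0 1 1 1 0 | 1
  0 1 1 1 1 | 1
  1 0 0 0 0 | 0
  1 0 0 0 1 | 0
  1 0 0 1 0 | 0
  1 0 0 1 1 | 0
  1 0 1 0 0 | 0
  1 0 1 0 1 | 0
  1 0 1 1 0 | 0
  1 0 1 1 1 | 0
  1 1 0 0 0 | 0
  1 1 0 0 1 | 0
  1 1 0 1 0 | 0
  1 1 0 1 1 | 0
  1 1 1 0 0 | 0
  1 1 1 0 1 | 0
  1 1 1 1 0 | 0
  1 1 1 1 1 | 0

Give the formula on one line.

  ~b = 11111111000000001111111100000000
  (~b | d) = 11111111001100111111111100110011
  (c & (~b | d)) = 00001111000000110000111100000011
  ~a = 11111111111111110000000000000000
  (d & e) = 00010001000100010001000100010001
  ~c = 11110000111100001111000011110000
  ((d & e) & ~c) = 00010000000100000001000000010000
  (~a | ((d & e) & ~c)) = 11111111111111110001000000010000
  ((c & (~b | d)) & (~a | ((d & e) & ~c))) = 00001111000000110000000000000000

((c & (~b | d)) & (~a | ((d & e) & ~c)))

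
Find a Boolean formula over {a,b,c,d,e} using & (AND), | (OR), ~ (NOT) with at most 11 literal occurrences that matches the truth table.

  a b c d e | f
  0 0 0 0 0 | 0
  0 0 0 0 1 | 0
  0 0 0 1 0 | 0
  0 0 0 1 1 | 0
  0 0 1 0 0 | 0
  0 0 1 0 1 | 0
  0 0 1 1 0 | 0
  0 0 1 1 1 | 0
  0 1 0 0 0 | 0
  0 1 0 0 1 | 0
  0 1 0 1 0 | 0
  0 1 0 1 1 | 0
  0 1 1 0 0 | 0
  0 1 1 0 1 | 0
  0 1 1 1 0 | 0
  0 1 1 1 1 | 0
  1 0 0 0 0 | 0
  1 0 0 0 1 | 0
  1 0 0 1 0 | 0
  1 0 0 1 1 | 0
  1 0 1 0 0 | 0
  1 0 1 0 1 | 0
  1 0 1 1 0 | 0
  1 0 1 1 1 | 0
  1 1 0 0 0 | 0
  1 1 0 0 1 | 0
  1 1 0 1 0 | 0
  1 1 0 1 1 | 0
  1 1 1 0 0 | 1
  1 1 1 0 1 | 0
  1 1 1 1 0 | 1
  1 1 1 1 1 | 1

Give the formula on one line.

  ~e = 10101010101010101010101010101010
  (c & d) = 00000011000000110000001100000011
  (~e | (c & d)) = 10101011101010111010101110101011
  ~b = 11111111000000001111111100000000
  ((~e | (c & d)) | ~b) = 11111111101010111111111110101011
  (c & b) = 00000000000011110000000000001111
  (a & b) = 00000000000000000000000011111111
  ((a & b) | ~b) = 11111111000000001111111111111111
  ((c & b) & ((a & b) | ~b)) = 00000000000000000000000000001111
  (((~e | (c & d)) | ~b) & ((c & b) & ((a & b) | ~b))) = 00000000000000000000000000001011

(((~e | (c & d)) | ~b) & ((c & b) & ((a & b) | ~b)))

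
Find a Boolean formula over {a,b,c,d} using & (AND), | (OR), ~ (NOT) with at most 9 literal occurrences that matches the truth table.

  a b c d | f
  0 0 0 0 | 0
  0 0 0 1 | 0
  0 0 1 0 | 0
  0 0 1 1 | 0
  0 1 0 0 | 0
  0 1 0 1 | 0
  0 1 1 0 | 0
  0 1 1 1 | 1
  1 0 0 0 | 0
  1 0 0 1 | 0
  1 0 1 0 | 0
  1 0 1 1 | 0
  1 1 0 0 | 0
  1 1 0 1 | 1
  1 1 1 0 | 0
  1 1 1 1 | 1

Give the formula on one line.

  (c & d) = 0001000100010001
  ~c = 1100110011001100
  (a & ~c) = 0000000011001100
  ~d = 1010101010101010
  ((a & ~c) | ~d) = 1010101011101110
  (a & ((a & ~c) | ~d)) = 0000000011101110
  ((c & d) | (a & ((a & ~c) | ~d))) = 0001000111111111
  (b & ((c & d) | (a & ((a & ~c) | ~d)))) = 0000000100001111
  (d & (b & ((c & d) | (a & ((a & ~c) | ~d))))) = 0000000100000101

(d & (b & ((c & d) | (a & ((a & ~c) | ~d)))))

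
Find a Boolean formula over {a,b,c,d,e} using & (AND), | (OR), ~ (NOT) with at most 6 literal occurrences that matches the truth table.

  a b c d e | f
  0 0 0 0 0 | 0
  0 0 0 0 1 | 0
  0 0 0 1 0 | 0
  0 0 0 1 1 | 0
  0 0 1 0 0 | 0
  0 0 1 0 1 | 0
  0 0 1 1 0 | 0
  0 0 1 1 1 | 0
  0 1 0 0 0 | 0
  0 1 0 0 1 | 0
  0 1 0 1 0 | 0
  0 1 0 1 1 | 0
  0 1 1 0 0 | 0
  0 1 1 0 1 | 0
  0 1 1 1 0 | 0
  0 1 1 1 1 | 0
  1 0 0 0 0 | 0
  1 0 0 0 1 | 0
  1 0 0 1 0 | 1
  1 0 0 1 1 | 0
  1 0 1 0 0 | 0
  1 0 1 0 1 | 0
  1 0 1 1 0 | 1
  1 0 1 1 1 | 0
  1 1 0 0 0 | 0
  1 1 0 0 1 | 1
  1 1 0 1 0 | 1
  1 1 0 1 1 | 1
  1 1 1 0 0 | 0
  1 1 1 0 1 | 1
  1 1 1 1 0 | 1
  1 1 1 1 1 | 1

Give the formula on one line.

((a & (e | d)) & (~e | (e & b)))

  (e | d) = 01110111011101110111011101110111
  (a & (e | d)) = 00000000000000000111011101110111
  ~e = 10101010101010101010101010101010
  (e & b) = 00000000010101010000000001010101
  (~e | (e & b)) = 10101010111111111010101011111111
  ((a & (e | d)) & (~e | (e & b))) = 00000000000000000010001001110111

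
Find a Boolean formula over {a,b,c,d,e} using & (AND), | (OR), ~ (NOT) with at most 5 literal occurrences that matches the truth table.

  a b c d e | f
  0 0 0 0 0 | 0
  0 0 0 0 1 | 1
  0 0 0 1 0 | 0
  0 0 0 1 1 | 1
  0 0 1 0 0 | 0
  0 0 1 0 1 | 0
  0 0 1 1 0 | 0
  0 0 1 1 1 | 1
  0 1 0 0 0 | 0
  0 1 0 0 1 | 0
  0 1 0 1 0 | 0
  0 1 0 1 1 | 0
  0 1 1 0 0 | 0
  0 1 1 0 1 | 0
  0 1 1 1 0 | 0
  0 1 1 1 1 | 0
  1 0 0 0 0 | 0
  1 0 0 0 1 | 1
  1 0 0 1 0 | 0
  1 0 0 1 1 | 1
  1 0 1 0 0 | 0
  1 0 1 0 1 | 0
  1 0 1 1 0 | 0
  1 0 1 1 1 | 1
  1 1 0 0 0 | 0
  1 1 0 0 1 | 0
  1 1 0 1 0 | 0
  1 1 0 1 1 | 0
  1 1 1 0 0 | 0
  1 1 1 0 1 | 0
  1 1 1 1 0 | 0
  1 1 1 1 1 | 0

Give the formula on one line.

  ~c = 11110000111100001111000011110000
  (d | b) = 00110011111111110011001111111111
  (~c | (d | b)) = 11110011111111111111001111111111
  ~b = 11111111000000001111111100000000
  (~b & e) = 01010101000000000101010100000000
  ((~c | (d | b)) & (~b & e)) = 01010001000000000101000100000000

((~c | (d | b)) & (~b & e))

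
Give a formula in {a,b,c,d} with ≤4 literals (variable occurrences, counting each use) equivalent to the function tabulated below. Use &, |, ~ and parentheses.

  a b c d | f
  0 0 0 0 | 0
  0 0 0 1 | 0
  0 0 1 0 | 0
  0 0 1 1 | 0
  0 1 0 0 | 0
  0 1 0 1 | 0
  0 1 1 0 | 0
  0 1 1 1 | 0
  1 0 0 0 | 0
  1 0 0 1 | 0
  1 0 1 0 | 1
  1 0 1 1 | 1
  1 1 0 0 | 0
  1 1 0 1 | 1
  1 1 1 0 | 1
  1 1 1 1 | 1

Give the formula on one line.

  (d & b) = 0000010100000101
  (c | (d & b)) = 0011011100110111
  ((c | (d & b)) & a) = 0000000000110111

((c | (d & b)) & a)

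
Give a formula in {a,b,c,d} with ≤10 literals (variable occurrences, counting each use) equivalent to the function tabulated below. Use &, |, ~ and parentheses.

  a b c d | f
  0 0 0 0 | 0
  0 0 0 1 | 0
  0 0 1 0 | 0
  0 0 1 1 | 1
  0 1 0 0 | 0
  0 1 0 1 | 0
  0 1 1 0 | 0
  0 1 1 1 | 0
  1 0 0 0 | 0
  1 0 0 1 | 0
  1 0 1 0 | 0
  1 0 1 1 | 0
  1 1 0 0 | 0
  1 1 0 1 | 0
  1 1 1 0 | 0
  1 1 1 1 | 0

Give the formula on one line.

  ~a = 1111111100000000
  ~b = 1111000011110000
  (c & ~b) = 0011000000110000
  ~d = 1010101010101010
  ~c = 1100110011001100
  (~d | ~c) = 1110111011101110
  (a & (~d | ~c)) = 0000000011101110
  ((c & ~b) | (a & (~d | ~c))) = 0011000011111110
  (~b & d) = 0101000001010000
  (((c & ~b) | (a & (~d | ~c))) & (~b & d)) = 0001000001010000
  (~a & (((c & ~b) | (a & (~d | ~c))) & (~b & d))) = 0001000000000000

(~a & (((c & ~b) | (a & (~d | ~c))) & (~b & d)))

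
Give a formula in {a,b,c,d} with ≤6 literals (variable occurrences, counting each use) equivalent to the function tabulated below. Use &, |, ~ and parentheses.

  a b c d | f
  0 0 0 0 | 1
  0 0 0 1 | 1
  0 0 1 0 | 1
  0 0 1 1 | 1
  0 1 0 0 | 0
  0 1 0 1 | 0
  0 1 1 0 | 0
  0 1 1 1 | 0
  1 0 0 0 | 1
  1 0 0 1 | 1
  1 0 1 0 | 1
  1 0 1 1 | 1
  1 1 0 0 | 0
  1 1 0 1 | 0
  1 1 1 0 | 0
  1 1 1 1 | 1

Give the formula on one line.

(((c & d) & a) | ~b)

  (c & d) = 0001000100010001
  ((c & d) & a) = 0000000000010001
  ~b = 1111000011110000
  (((c & d) & a) | ~b) = 1111000011110001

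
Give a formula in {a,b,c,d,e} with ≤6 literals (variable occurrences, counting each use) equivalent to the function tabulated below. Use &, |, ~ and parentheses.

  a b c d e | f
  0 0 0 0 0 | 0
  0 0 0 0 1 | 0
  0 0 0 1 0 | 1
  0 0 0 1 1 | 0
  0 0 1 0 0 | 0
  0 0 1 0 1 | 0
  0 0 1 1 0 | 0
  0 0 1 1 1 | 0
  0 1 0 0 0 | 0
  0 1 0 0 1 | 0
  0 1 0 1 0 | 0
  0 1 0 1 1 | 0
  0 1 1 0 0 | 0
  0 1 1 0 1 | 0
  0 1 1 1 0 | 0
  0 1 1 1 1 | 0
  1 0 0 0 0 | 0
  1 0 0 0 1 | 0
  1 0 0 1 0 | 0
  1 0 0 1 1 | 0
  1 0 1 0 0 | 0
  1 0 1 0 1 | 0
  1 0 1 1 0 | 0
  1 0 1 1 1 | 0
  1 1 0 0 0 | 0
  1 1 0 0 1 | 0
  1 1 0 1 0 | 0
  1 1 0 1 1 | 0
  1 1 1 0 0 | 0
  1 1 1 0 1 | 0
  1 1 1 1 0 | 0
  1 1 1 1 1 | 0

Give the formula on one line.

  ~c = 11110000111100001111000011110000
  ~a = 11111111111111110000000000000000
  ~b = 11111111000000001111111100000000
  ~e = 10101010101010101010101010101010
  (~e & d) = 00100010001000100010001000100010
  (~b & (~e & d)) = 00100010000000000010001000000000
  (~a & (~b & (~e & d))) = 00100010000000000000000000000000
  (~c & (~a & (~b & (~e & d)))) = 00100000000000000000000000000000

(~c & (~a & (~b & (~e & d))))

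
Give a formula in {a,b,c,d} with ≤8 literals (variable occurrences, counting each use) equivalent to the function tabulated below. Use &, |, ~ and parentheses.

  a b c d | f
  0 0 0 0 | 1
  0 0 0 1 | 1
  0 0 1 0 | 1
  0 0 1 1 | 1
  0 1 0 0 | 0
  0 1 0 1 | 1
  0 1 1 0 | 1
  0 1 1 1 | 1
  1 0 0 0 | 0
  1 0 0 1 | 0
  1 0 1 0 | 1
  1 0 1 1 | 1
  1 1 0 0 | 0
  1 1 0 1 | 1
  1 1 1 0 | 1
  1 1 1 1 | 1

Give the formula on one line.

(((b | (~a & (a | ~b))) & (d | (~b & ~c))) | c)

  ~a = 1111111100000000
  ~b = 1111000011110000
  (a | ~b) = 1111000011111111
  (~a & (a | ~b)) = 1111000000000000
  (b | (~a & (a | ~b))) = 1111111100001111
  ~c = 1100110011001100
  (~b & ~c) = 1100000011000000
  (d | (~b & ~c)) = 1101010111010101
  ((b | (~a & (a | ~b))) & (d | (~b & ~c))) = 1101010100000101
  (((b | (~a & (a | ~b))) & (d | (~b & ~c))) | c) = 1111011100110111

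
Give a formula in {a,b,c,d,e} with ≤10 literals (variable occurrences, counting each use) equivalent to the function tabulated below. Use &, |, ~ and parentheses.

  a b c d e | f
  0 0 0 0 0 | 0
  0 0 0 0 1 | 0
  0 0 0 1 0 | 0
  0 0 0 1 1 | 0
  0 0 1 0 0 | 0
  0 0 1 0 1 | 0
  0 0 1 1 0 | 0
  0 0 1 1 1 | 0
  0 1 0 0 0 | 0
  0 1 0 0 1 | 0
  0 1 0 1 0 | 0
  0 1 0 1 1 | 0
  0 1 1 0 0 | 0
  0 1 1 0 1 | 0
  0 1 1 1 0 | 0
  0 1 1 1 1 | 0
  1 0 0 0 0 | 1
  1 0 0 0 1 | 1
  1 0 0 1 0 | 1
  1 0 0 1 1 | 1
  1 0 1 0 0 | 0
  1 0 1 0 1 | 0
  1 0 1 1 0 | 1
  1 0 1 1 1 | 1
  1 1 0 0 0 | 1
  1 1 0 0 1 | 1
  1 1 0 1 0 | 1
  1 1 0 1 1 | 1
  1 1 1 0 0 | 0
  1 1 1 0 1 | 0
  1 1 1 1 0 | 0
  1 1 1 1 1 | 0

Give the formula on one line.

((a & ((a | ~b) & ((d | ~c) | (~c | b)))) & (~b | ~c))

  ~b = 11111111000000001111111100000000
  (a | ~b) = 11111111000000001111111111111111
  ~c = 11110000111100001111000011110000
  (d | ~c) = 11110011111100111111001111110011
  (~c | b) = 11110000111111111111000011111111
  ((d | ~c) | (~c | b)) = 11110011111111111111001111111111
  ((a | ~b) & ((d | ~c) | (~c | b))) = 11110011000000001111001111111111
  (a & ((a | ~b) & ((d | ~c) | (~c | b)))) = 00000000000000001111001111111111
  (~b | ~c) = 11111111111100001111111111110000
  ((a & ((a | ~b) & ((d | ~c) | (~c | b)))) & (~b | ~c)) = 00000000000000001111001111110000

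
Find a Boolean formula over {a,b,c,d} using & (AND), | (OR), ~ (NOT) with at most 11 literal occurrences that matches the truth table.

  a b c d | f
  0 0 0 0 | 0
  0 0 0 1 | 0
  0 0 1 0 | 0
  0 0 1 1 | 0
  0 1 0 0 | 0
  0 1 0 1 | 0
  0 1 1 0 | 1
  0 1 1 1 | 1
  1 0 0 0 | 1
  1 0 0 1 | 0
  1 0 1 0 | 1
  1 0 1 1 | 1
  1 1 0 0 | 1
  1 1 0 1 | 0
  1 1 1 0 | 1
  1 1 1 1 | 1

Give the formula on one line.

(((b | a) & c) | ((~a & (c & b)) | (a & ~d)))

  (b | a) = 0000111111111111
  ((b | a) & c) = 0000001100110011
  ~a = 1111111100000000
  (c & b) = 0000001100000011
  (~a & (c & b)) = 0000001100000000
  ~d = 1010101010101010
  (a & ~d) = 0000000010101010
  ((~a & (c & b)) | (a & ~d)) = 0000001110101010
  (((b | a) & c) | ((~a & (c & b)) | (a & ~d))) = 0000001110111011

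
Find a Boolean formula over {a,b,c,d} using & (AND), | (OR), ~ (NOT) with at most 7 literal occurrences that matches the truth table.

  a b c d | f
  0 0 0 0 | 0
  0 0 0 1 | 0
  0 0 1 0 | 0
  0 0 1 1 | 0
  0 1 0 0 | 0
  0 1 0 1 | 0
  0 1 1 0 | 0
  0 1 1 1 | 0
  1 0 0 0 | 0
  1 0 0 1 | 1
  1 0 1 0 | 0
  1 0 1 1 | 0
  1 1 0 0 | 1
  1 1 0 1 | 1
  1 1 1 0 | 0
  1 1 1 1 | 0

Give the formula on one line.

(~c & ((b | (a & d)) & a))

  ~c = 1100110011001100
  (a & d) = 0000000001010101
  (b | (a & d)) = 0000111101011111
  ((b | (a & d)) & a) = 0000000001011111
  (~c & ((b | (a & d)) & a)) = 0000000001001100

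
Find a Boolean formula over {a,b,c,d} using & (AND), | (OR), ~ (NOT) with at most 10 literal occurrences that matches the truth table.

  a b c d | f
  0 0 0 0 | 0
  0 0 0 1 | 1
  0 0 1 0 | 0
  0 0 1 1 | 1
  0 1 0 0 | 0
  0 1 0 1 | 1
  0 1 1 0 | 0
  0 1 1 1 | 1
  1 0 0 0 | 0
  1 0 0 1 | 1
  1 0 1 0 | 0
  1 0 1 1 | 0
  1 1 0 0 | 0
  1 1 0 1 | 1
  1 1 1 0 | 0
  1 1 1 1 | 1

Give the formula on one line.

  ~a = 1111111100000000
  (d & ~a) = 0101010100000000
  ~c = 1100110011001100
  ~d = 1010101010101010
  (b | ~d) = 1010111110101111
  ((b | ~d) & c) = 0010001100100011
  (~c | ((b | ~d) & c)) = 1110111111101111
  ((~c | ((b | ~d) & c)) & d) = 0100010101000101
  (((~c | ((b | ~d) & c)) & d) & a) = 0000000001000101
  ((d & ~a) | (((~c | ((b | ~d) & c)) & d) & a)) = 0101010101000101

((d & ~a) | (((~c | ((b | ~d) & c)) & d) & a))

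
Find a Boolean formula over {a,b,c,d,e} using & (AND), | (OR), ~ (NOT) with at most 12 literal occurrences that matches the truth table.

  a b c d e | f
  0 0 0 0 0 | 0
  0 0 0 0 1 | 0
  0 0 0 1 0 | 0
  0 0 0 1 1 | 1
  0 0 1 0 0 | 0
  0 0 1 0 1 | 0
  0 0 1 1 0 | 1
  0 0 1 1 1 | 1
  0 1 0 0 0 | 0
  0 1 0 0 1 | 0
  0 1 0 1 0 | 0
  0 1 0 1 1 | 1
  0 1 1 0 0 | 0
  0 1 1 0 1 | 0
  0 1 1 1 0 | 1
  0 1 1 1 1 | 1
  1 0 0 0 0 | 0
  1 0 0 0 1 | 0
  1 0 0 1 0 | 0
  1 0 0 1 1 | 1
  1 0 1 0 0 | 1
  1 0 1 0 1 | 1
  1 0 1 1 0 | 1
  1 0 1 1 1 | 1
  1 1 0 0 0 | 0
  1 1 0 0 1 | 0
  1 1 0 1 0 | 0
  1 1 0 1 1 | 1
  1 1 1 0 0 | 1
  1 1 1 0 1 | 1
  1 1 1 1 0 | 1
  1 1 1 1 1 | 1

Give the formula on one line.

((e & ((d | (~c & (~d & ~e))) | ~e)) | (c & (a | d)))

  ~c = 11110000111100001111000011110000
  ~d = 11001100110011001100110011001100
  ~e = 10101010101010101010101010101010
  (~d & ~e) = 10001000100010001000100010001000
  (~c & (~d & ~e)) = 10000000100000001000000010000000
  (d | (~c & (~d & ~e))) = 10110011101100111011001110110011
  ((d | (~c & (~d & ~e))) | ~e) = 10111011101110111011101110111011
  (e & ((d | (~c & (~d & ~e))) | ~e)) = 00010001000100010001000100010001
  (a | d) = 00110011001100111111111111111111
  (c & (a | d)) = 00000011000000110000111100001111
  ((e & ((d | (~c & (~d & ~e))) | ~e)) | (c & (a | d))) = 00010011000100110001111100011111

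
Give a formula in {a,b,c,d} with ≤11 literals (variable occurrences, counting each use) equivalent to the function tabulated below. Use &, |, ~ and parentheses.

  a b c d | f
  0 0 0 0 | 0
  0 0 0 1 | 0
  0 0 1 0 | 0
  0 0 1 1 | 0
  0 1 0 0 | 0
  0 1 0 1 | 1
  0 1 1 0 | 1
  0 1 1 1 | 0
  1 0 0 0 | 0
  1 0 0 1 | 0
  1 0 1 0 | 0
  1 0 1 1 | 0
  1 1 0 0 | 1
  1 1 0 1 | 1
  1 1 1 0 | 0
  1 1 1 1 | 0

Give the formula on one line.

  ~d = 1010101010101010
  (~d & b) = 0000101000001010
  ~a = 1111111100000000
  (~d & ~a) = 1010101000000000
  ((~d & b) & (~d & ~a)) = 0000101000000000
  (c & ((~d & b) & (~d & ~a))) = 0000001000000000
  ~c = 1100110011001100
  (b & ~c) = 0000110000001100
  (d | a) = 0101010111111111
  ((b & ~c) & (d | a)) = 0000010000001100
  ((c & ((~d & b) & (~d & ~a))) | ((b & ~c) & (d | a))) = 0000011000001100

((c & ((~d & b) & (~d & ~a))) | ((b & ~c) & (d | a)))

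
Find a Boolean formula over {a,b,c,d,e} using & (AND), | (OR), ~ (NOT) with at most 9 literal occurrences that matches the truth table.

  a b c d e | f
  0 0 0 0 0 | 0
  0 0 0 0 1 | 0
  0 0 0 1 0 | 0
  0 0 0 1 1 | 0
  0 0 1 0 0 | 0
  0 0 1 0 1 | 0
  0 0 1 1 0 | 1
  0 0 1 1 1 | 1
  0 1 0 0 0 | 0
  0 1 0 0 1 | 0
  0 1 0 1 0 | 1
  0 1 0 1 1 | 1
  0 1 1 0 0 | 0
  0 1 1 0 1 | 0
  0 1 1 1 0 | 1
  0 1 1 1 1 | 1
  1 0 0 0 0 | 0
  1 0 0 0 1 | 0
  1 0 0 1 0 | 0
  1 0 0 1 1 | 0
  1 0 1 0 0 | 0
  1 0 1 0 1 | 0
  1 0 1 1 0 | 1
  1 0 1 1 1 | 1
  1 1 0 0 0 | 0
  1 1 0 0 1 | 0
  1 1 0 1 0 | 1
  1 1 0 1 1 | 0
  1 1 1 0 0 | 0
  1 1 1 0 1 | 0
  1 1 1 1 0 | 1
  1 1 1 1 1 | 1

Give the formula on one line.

  (c | b) = 00001111111111110000111111111111
  (d & (c | b)) = 00000011001100110000001100110011
  ~a = 11111111111111110000000000000000
  (~a | c) = 11111111111111110000111100001111
  ~e = 10101010101010101010101010101010
  ~d = 11001100110011001100110011001100
  (~e | ~d) = 11101110111011101110111011101110
  (a & b) = 00000000000000000000000011111111
  ((~e | ~d) & (a & b)) = 00000000000000000000000011101110
  ((~a | c) | ((~e | ~d) & (a & b))) = 11111111111111110000111111101111
  ((d & (c | b)) & ((~a | c) | ((~e | ~d) & (a & b)))) = 00000011001100110000001100100011

((d & (c | b)) & ((~a | c) | ((~e | ~d) & (a & b))))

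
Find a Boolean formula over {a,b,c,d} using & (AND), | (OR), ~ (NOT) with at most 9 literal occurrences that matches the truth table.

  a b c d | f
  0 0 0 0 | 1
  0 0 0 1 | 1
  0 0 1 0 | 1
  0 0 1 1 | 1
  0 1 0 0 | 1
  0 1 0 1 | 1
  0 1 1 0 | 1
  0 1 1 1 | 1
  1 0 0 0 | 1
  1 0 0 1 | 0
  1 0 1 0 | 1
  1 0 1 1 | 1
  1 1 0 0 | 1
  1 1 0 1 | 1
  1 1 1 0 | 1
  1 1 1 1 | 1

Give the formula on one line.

(((~b & (~a | c)) | ~d) | ((c & d) | b))

  ~b = 1111000011110000
  ~a = 1111111100000000
  (~a | c) = 1111111100110011
  (~b & (~a | c)) = 1111000000110000
  ~d = 1010101010101010
  ((~b & (~a | c)) | ~d) = 1111101010111010
  (c & d) = 0001000100010001
  ((c & d) | b) = 0001111100011111
  (((~b & (~a | c)) | ~d) | ((c & d) | b)) = 1111111110111111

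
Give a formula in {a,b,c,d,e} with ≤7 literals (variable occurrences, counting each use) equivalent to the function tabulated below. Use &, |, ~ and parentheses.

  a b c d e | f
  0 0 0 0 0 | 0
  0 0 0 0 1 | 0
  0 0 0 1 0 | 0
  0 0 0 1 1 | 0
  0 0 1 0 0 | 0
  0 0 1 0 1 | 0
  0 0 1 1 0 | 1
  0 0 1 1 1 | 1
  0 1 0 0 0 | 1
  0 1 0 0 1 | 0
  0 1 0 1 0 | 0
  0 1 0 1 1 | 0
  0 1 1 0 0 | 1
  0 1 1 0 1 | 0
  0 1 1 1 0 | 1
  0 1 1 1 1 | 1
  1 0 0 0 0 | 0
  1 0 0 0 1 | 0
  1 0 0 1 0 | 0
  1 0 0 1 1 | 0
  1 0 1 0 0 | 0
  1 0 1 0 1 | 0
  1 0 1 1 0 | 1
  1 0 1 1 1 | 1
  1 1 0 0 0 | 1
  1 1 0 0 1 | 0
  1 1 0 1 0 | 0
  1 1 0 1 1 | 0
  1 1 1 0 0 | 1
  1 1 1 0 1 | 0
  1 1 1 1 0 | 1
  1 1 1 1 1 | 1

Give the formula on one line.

  ~d = 11001100110011001100110011001100
  ~e = 10101010101010101010101010101010
  (~d & ~e) = 10001000100010001000100010001000
  ((~d & ~e) & b) = 00000000100010000000000010001000
  ~c = 11110000111100001111000011110000
  (~e & ~c) = 10100000101000001010000010100000
  ((~e & ~c) | d) = 10110011101100111011001110110011
  (c & ((~e & ~c) | d)) = 00000011000000110000001100000011
  (((~d & ~e) & b) | (c & ((~e & ~c) | d))) = 00000011100010110000001110001011

(((~d & ~e) & b) | (c & ((~e & ~c) | d)))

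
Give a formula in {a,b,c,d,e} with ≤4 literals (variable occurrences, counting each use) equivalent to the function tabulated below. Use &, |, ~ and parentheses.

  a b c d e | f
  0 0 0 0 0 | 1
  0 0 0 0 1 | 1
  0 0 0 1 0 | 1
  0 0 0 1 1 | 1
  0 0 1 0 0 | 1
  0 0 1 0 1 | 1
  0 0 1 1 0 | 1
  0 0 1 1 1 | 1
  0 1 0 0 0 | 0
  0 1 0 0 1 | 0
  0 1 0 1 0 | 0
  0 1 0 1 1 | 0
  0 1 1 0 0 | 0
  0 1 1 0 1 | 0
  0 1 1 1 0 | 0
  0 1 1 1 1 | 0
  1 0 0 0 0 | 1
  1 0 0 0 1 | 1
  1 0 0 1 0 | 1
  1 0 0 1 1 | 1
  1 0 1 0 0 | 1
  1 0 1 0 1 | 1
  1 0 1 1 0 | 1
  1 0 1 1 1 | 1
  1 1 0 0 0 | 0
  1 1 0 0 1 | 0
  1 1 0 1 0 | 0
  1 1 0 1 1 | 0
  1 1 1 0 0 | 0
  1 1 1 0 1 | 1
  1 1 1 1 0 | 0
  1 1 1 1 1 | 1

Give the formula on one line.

(~b | ((c & e) & a))

  ~b = 11111111000000001111111100000000
  (c & e) = 00000101000001010000010100000101
  ((c & e) & a) = 00000000000000000000010100000101
  (~b | ((c & e) & a)) = 11111111000000001111111100000101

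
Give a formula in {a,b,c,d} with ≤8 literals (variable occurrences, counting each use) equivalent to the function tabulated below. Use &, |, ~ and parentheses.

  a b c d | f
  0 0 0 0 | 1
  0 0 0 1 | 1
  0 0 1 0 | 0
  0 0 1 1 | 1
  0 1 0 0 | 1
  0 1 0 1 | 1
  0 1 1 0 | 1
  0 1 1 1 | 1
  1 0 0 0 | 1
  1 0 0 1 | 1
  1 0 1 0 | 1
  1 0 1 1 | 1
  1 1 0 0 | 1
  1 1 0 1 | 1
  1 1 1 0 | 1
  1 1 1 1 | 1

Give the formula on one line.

((a & ~d) | ((~c | b) | d))

  ~d = 1010101010101010
  (a & ~d) = 0000000010101010
  ~c = 1100110011001100
  (~c | b) = 1100111111001111
  ((~c | b) | d) = 1101111111011111
  ((a & ~d) | ((~c | b) | d)) = 1101111111111111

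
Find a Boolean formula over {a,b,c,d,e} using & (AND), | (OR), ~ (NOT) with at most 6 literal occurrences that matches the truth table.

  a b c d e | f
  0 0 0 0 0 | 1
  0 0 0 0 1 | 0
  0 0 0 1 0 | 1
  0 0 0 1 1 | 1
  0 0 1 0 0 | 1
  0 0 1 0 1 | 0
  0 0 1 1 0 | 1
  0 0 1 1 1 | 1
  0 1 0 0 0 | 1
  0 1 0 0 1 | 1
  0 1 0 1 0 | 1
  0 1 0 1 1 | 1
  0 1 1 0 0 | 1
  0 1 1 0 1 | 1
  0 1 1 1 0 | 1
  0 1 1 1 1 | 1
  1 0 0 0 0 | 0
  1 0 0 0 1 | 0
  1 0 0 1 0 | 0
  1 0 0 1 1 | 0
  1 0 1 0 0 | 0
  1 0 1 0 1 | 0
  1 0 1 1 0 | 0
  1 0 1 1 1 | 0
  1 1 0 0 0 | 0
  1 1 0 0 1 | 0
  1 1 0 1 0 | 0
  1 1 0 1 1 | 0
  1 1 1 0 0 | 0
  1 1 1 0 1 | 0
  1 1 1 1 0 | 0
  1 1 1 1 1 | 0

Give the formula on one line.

  ~a = 11111111111111110000000000000000
  ~e = 10101010101010101010101010101010
  (~e | b) = 10101010111111111010101011111111
  (d | (~e | b)) = 10111011111111111011101111111111
  (~a & (d | (~e | b))) = 10111011111111110000000000000000

(~a & (d | (~e | b)))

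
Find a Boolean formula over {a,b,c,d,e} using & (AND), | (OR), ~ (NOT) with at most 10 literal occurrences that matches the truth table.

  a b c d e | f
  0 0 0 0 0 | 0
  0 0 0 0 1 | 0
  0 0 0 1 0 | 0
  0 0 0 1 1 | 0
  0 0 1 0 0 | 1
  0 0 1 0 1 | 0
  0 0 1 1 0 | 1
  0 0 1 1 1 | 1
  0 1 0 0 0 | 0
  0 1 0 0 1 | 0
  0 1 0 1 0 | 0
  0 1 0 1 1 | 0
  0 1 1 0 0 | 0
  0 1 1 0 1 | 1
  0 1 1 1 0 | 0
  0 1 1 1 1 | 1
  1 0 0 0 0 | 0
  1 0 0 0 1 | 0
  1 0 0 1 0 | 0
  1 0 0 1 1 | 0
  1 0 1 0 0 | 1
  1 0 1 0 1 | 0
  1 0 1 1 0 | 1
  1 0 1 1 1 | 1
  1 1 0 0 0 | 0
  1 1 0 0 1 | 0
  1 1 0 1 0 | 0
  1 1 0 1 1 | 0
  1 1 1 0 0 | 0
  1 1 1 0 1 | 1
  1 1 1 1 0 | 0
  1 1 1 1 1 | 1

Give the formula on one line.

(c & (((d & c) | (~e | b)) & ((e & b) | ~b)))

  (d & c) = 00000011000000110000001100000011
  ~e = 10101010101010101010101010101010
  (~e | b) = 10101010111111111010101011111111
  ((d & c) | (~e | b)) = 10101011111111111010101111111111
  (e & b) = 00000000010101010000000001010101
  ~b = 11111111000000001111111100000000
  ((e & b) | ~b) = 11111111010101011111111101010101
  (((d & c) | (~e | b)) & ((e & b) | ~b)) = 10101011010101011010101101010101
  (c & (((d & c) | (~e | b)) & ((e & b) | ~b))) = 00001011000001010000101100000101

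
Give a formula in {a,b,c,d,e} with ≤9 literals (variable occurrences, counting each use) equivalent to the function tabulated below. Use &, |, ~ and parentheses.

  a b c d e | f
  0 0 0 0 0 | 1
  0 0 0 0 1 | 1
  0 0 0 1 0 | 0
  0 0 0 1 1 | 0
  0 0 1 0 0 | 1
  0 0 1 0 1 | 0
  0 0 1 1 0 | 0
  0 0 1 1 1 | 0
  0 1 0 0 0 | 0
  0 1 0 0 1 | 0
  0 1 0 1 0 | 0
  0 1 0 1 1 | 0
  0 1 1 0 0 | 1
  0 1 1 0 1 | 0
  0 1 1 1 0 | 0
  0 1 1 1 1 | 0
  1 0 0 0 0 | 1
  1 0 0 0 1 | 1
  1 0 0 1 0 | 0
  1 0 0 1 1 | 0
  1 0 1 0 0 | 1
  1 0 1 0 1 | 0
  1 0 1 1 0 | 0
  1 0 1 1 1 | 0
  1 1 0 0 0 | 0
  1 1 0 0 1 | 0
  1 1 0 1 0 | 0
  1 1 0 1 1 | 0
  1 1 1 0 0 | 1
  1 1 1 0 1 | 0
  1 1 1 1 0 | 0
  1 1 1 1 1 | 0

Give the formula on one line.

((((c & (a | b)) & b) | ~b) & ((~e | ~c) & ~d))

  (a | b) = 00000000111111111111111111111111
  (c & (a | b)) = 00000000000011110000111100001111
  ((c & (a | b)) & b) = 00000000000011110000000000001111
  ~b = 11111111000000001111111100000000
  (((c & (a | b)) & b) | ~b) = 11111111000011111111111100001111
  ~e = 10101010101010101010101010101010
  ~c = 11110000111100001111000011110000
  (~e | ~c) = 11111010111110101111101011111010
  ~d = 11001100110011001100110011001100
  ((~e | ~c) & ~d) = 11001000110010001100100011001000
  ((((c & (a | b)) & b) | ~b) & ((~e | ~c) & ~d)) = 11001000000010001100100000001000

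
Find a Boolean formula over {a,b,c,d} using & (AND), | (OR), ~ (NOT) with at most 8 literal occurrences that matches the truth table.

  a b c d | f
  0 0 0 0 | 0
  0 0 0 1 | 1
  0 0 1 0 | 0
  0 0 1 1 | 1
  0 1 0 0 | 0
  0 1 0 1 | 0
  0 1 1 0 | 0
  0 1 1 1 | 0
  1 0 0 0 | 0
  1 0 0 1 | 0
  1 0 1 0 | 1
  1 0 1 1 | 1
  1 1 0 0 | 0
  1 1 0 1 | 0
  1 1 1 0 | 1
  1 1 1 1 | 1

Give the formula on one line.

  ~b = 1111000011110000
  ~a = 1111111100000000
  (~b & ~a) = 1111000000000000
  (d & (~b & ~a)) = 0101000000000000
  (c & a) = 0000000000110011
  ((d & (~b & ~a)) | (c & a)) = 0101000000110011

((d & (~b & ~a)) | (c & a))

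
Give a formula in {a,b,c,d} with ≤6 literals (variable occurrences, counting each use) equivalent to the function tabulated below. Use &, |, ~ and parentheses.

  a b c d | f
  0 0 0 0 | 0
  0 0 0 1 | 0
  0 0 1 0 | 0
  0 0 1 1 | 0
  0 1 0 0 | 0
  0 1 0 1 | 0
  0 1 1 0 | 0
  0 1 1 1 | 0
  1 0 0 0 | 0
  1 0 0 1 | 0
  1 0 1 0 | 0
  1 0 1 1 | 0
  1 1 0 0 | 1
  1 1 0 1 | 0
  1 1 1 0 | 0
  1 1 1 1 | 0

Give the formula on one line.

  ~c = 1100110011001100
  (b | d) = 0101111101011111
  ((b | d) | c) = 0111111101111111
  (~c & ((b | d) | c)) = 0100110001001100
  ~d = 1010101010101010
  ((~c & ((b | d) | c)) & ~d) = 0000100000001000
  (((~c & ((b | d) | c)) & ~d) & a) = 0000000000001000

(((~c & ((b | d) | c)) & ~d) & a)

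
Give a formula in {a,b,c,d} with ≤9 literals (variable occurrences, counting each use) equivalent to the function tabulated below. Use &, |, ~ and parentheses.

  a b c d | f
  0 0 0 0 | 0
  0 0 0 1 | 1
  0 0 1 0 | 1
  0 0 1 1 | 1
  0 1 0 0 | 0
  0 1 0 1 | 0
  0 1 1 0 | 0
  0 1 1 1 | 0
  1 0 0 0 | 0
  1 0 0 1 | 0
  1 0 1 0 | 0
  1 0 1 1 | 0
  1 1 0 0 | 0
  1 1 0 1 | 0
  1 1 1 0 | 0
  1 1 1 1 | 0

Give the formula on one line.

(((~a | b) & ~b) & (~a & (d | (b | c))))

  ~a = 1111111100000000
  (~a | b) = 1111111100001111
  ~b = 1111000011110000
  ((~a | b) & ~b) = 1111000000000000
  (b | c) = 0011111100111111
  (d | (b | c)) = 0111111101111111
  (~a & (d | (b | c))) = 0111111100000000
  (((~a | b) & ~b) & (~a & (d | (b | c)))) = 0111000000000000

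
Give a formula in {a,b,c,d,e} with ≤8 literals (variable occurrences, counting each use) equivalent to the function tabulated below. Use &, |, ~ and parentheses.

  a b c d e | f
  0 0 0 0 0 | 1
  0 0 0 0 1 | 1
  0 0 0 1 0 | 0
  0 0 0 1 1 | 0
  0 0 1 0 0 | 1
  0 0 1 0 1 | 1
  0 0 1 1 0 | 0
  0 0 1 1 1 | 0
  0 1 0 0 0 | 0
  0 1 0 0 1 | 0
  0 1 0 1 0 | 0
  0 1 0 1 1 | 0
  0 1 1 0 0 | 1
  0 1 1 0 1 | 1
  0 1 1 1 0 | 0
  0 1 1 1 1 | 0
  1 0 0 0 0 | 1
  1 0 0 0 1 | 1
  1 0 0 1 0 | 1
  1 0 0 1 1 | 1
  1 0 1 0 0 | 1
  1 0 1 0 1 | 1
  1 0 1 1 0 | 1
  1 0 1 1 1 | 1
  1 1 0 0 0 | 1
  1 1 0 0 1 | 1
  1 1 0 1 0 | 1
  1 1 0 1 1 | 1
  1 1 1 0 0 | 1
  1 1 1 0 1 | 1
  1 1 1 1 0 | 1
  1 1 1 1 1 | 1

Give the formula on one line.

  ~d = 11001100110011001100110011001100
  (a | ~d) = 11001100110011001111111111111111
  ~b = 11111111000000001111111100000000
  (~b | a) = 11111111000000001111111111111111
  (c | ~b) = 11111111000011111111111100001111
  ((c | ~b) & b) = 00000000000011110000000000001111
  ((~b | a) | ((c | ~b) & b)) = 11111111000011111111111111111111
  ((a | ~d) & ((~b | a) | ((c | ~b) & b))) = 11001100000011001111111111111111

((a | ~d) & ((~b | a) | ((c | ~b) & b)))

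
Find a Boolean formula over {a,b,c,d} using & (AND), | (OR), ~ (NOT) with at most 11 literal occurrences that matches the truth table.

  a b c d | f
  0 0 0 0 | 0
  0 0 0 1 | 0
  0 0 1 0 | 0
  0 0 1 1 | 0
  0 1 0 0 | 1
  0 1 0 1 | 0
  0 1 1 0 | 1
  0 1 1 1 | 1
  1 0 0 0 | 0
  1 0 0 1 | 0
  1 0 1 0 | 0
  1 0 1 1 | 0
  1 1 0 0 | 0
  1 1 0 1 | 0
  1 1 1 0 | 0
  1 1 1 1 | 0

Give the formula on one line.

  ~d = 1010101010101010
  (c & d) = 0001000100010001
  (~d | (c & d)) = 1011101110111011
  ~c = 1100110011001100
  (d & ~c) = 0100010001000100
  ~a = 1111111100000000
  ((d & ~c) | ~a) = 1111111101000100
  (b | ~d) = 1010111110101111
  (((d & ~c) | ~a) & (b | ~d)) = 1010111100000100
  (b & (((d & ~c) | ~a) & (b | ~d))) = 0000111100000100
  ((~d | (c & d)) & (b & (((d & ~c) | ~a) & (b | ~d)))) = 0000101100000000

((~d | (c & d)) & (b & (((d & ~c) | ~a) & (b | ~d))))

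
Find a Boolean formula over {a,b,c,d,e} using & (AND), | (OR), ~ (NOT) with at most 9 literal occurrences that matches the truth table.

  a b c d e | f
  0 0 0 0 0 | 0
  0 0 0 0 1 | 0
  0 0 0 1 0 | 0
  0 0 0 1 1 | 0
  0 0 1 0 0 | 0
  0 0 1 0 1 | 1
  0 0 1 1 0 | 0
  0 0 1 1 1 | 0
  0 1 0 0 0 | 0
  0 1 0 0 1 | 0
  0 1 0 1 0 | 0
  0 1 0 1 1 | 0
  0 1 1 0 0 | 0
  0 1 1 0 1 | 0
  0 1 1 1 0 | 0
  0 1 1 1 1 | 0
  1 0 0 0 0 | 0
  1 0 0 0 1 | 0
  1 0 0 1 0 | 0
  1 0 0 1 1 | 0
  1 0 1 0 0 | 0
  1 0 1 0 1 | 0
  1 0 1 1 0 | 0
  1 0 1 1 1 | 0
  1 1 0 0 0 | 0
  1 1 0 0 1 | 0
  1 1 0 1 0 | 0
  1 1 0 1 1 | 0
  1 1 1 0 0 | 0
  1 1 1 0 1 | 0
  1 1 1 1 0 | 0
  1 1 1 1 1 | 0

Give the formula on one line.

(((c & e) & (d | (~b & (~c | ~a)))) & ~d)

  (c & e) = 00000101000001010000010100000101
  ~b = 11111111000000001111111100000000
  ~c = 11110000111100001111000011110000
  ~a = 11111111111111110000000000000000
  (~c | ~a) = 11111111111111111111000011110000
  (~b & (~c | ~a)) = 11111111000000001111000000000000
  (d | (~b & (~c | ~a))) = 11111111001100111111001100110011
  ((c & e) & (d | (~b & (~c | ~a)))) = 00000101000000010000000100000001
  ~d = 11001100110011001100110011001100
  (((c & e) & (d | (~b & (~c | ~a)))) & ~d) = 00000100000000000000000000000000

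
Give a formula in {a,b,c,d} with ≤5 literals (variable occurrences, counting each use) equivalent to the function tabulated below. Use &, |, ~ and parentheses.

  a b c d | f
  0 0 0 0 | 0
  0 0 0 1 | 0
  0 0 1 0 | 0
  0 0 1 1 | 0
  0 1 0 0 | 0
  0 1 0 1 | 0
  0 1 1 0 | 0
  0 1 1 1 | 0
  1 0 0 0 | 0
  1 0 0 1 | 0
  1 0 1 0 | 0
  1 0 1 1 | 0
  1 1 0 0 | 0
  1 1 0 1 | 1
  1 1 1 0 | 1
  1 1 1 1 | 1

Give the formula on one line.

(a & ((c | (~b | d)) & b))

  ~b = 1111000011110000
  (~b | d) = 1111010111110101
  (c | (~b | d)) = 1111011111110111
  ((c | (~b | d)) & b) = 0000011100000111
  (a & ((c | (~b | d)) & b)) = 0000000000000111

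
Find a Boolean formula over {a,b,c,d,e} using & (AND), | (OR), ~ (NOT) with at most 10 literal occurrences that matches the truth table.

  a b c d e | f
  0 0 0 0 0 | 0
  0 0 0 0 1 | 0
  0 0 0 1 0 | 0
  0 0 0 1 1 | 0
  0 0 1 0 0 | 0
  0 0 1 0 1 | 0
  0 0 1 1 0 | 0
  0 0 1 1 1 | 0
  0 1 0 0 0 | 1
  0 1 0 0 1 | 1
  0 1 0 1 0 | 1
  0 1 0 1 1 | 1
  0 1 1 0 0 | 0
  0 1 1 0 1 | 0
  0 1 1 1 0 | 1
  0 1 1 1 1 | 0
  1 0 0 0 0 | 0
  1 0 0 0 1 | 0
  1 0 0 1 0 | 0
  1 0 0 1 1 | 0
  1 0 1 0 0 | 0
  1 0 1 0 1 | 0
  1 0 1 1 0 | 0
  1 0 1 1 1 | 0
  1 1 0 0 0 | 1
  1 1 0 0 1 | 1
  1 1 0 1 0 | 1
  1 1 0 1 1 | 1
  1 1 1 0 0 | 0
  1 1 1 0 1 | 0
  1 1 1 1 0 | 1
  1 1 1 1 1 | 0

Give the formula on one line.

((((d | ~a) & b) & ((d & ~e) | ~c)) | ((b | c) & ~c))

  ~a = 11111111111111110000000000000000
  (d | ~a) = 11111111111111110011001100110011
  ((d | ~a) & b) = 00000000111111110000000000110011
  ~e = 10101010101010101010101010101010
  (d & ~e) = 00100010001000100010001000100010
  ~c = 11110000111100001111000011110000
  ((d & ~e) | ~c) = 11110010111100101111001011110010
  (((d | ~a) & b) & ((d & ~e) | ~c)) = 00000000111100100000000000110010
  (b | c) = 00001111111111110000111111111111
  ((b | c) & ~c) = 00000000111100000000000011110000
  ((((d | ~a) & b) & ((d & ~e) | ~c)) | ((b | c) & ~c)) = 00000000111100100000000011110010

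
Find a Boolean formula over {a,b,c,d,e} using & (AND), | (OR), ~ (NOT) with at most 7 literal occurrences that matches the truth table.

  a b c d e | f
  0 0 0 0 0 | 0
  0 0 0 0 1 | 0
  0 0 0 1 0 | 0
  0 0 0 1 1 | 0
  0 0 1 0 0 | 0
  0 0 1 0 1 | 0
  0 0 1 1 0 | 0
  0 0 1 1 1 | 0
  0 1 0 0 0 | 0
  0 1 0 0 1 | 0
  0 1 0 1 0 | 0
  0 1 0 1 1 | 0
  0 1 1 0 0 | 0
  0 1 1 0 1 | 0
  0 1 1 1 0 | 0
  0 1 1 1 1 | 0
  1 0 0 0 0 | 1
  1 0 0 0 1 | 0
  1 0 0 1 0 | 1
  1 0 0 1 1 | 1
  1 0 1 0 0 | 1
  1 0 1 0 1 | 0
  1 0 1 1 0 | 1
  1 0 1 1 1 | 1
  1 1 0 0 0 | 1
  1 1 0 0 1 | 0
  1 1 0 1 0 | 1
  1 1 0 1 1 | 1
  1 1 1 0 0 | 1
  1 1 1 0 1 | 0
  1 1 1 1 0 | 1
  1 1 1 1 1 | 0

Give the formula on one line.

  ~e = 10101010101010101010101010101010
  ~c = 11110000111100001111000011110000
  ~b = 11111111000000001111111100000000
  (~c | ~b) = 11111111111100001111111111110000
  (a | b) = 00000000111111111111111111111111
  ((a | b) & d) = 00000000001100110011001100110011
  ((~c | ~b) & ((a | b) & d)) = 00000000001100000011001100110000
  (~e | ((~c | ~b) & ((a | b) & d))) = 10101010101110101011101110111010
  ((~e | ((~c | ~b) & ((a | b) & d))) & a) = 00000000000000001011101110111010

((~e | ((~c | ~b) & ((a | b) & d))) & a)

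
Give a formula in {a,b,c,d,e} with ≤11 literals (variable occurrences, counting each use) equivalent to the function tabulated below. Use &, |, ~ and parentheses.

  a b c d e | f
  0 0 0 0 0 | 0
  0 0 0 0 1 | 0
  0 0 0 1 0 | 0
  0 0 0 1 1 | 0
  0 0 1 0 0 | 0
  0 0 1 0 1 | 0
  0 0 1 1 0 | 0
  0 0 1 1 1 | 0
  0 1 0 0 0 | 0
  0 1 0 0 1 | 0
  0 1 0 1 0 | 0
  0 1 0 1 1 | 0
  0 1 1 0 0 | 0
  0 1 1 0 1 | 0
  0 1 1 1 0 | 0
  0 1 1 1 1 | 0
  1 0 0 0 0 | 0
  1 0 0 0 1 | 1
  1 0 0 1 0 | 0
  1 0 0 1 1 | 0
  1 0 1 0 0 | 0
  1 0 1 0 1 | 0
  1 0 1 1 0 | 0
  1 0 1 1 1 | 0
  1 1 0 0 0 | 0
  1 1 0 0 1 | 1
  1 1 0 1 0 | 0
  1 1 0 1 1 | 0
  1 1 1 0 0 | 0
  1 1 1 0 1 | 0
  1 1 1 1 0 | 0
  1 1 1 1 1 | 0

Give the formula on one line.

  ~d = 11001100110011001100110011001100
  (a & ~d) = 00000000000000001100110011001100
  ~c = 11110000111100001111000011110000
  (e | d) = 01110111011101110111011101110111
  (~c & (e | d)) = 01110000011100000111000001110000
  ~b = 11111111000000001111111100000000
  (c | ~b) = 11111111000011111111111100001111
  ~a = 11111111111111110000000000000000
  ((c | ~b) & ~a) = 11111111000011110000000000000000
  ((~c & (e | d)) | ((c | ~b) & ~a)) = 11111111011111110111000001110000
  ((a & ~d) & ((~c & (e | d)) | ((c | ~b) & ~a))) = 00000000000000000100000001000000

((a & ~d) & ((~c & (e | d)) | ((c | ~b) & ~a)))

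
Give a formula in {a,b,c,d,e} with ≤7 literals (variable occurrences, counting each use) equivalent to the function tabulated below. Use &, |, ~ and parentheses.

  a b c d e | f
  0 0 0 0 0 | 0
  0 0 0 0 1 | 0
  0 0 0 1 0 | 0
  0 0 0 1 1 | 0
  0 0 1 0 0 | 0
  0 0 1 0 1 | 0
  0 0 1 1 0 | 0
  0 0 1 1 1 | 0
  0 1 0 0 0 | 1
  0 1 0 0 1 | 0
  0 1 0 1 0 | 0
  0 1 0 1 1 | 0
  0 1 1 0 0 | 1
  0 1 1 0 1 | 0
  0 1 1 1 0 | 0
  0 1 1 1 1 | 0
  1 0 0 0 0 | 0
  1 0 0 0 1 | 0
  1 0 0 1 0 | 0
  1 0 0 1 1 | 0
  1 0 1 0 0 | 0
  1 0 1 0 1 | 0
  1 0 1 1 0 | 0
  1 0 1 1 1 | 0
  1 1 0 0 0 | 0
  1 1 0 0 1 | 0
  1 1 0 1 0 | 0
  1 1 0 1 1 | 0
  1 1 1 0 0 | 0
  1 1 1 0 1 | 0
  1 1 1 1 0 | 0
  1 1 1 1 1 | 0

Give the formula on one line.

(((~e & ~a) & ~d) & b)

  ~e = 10101010101010101010101010101010
  ~a = 11111111111111110000000000000000
  (~e & ~a) = 10101010101010100000000000000000
  ~d = 11001100110011001100110011001100
  ((~e & ~a) & ~d) = 10001000100010000000000000000000
  (((~e & ~a) & ~d) & b) = 00000000100010000000000000000000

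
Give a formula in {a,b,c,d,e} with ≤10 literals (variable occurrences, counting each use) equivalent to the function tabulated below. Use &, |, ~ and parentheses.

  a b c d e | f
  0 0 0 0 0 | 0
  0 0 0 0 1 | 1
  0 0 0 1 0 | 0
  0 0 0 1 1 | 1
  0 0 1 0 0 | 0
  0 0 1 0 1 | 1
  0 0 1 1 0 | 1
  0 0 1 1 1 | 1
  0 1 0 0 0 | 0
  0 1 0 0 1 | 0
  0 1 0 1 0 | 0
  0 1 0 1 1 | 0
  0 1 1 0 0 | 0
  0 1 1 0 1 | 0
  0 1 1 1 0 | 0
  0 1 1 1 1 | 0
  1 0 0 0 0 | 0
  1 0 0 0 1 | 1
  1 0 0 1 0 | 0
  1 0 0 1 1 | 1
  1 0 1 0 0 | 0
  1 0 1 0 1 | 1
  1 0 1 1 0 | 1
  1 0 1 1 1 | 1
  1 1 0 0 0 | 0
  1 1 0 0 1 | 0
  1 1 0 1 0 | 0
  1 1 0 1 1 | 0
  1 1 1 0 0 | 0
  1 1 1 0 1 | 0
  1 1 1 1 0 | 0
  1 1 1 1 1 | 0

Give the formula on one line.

(((~b & (e | d)) | ((d & a) | b)) & ((e | c) & ~b))

  ~b = 11111111000000001111111100000000
  (e | d) = 01110111011101110111011101110111
  (~b & (e | d)) = 01110111000000000111011100000000
  (d & a) = 00000000000000000011001100110011
  ((d & a) | b) = 00000000111111110011001111111111
  ((~b & (e | d)) | ((d & a) | b)) = 01110111111111110111011111111111
  (e | c) = 01011111010111110101111101011111
  ((e | c) & ~b) = 01011111000000000101111100000000
  (((~b & (e | d)) | ((d & a) | b)) & ((e | c) & ~b)) = 01010111000000000101011100000000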